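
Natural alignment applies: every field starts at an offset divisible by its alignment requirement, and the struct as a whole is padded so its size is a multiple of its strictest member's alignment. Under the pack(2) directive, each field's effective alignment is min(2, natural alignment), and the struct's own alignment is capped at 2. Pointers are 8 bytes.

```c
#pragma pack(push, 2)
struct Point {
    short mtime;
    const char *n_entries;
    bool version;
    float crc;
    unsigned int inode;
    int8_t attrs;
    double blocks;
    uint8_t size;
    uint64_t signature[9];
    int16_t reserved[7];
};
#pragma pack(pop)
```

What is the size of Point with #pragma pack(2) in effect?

118

@0: mtime [2B, align 2] → 2
@2: n_entries [8B, align 2] → 10
@10: version [1B, align 1] → 11
+1 pad (align 2)
@12: crc [4B, align 2] → 16
@16: inode [4B, align 2] → 20
@20: attrs [1B, align 1] → 21
+1 pad (align 2)
@22: blocks [8B, align 2] → 30
@30: size [1B, align 1] → 31
+1 pad (align 2)
@32: signature [72B, align 2] → 104
@104: reserved [14B, align 2] → 118
size 118, align 2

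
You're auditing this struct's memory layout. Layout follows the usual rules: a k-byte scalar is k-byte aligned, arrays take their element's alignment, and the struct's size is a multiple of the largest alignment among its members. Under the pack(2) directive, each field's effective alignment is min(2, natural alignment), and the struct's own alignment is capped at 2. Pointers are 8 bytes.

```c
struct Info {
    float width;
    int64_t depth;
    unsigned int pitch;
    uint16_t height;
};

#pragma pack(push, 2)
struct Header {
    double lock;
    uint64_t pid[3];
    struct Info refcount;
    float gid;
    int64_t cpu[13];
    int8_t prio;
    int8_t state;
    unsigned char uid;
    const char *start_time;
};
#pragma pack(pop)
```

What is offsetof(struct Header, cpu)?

Info: width at 0 (size 4, align 4) → ends 4; pad 4 to align 8 for depth; depth at 8 (size 8, align 8) → ends 16; pitch at 16 (size 4, align 4) → ends 20; height at 20 (size 2, align 2) → ends 22; tail pad 2 to reach multiple of 8; total 24 bytes, alignment 8
lock at 0 (size 8, align 2) → ends 8
pid at 8 (size 24, align 2) → ends 32
refcount at 32 (size 24, align 2) → ends 56
gid at 56 (size 4, align 2) → ends 60
cpu at 60 (size 104, align 2) → ends 164

60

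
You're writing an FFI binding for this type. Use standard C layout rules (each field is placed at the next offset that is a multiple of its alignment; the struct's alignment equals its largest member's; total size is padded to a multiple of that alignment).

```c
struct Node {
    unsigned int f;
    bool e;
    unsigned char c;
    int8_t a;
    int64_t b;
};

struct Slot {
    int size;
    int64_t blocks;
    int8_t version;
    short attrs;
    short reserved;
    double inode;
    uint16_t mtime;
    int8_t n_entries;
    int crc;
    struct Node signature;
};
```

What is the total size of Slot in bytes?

Node: f at 0 (size 4, align 4) → ends 4; e at 4 (size 1, align 1) → ends 5; c at 5 (size 1, align 1) → ends 6; a at 6 (size 1, align 1) → ends 7; pad 1 to align 8 for b; b at 8 (size 8, align 8) → ends 16; total 16 bytes, alignment 8
size at 0 (size 4, align 4) → ends 4
pad 4 to align 8 for blocks
blocks at 8 (size 8, align 8) → ends 16
version at 16 (size 1, align 1) → ends 17
pad 1 to align 2 for attrs
attrs at 18 (size 2, align 2) → ends 20
reserved at 20 (size 2, align 2) → ends 22
pad 2 to align 8 for inode
inode at 24 (size 8, align 8) → ends 32
mtime at 32 (size 2, align 2) → ends 34
n_entries at 34 (size 1, align 1) → ends 35
pad 1 to align 4 for crc
crc at 36 (size 4, align 4) → ends 40
signature at 40 (size 16, align 8) → ends 56
total 56 bytes, alignment 8

56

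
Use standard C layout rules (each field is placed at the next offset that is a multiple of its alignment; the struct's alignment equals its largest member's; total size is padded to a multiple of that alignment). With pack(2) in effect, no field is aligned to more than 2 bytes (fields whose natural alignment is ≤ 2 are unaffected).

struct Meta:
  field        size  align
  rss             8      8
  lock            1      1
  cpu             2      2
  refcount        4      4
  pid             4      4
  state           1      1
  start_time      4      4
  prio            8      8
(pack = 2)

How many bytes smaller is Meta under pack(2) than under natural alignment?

6

natural layout:
  rss at 0 (size 8, align 8) → ends 8
  lock at 8 (size 1, align 1) → ends 9
  pad 1 to align 2 for cpu
  cpu at 10 (size 2, align 2) → ends 12
  refcount at 12 (size 4, align 4) → ends 16
  pid at 16 (size 4, align 4) → ends 20
  state at 20 (size 1, align 1) → ends 21
  pad 3 to align 4 for start_time
  start_time at 24 (size 4, align 4) → ends 28
  pad 4 to align 8 for prio
  prio at 32 (size 8, align 8) → ends 40
  total 40 bytes, alignment 8
packed(2) layout:
  rss at 0 (size 8, align 2) → ends 8
  lock at 8 (size 1, align 1) → ends 9
  pad 1 to align 2 for cpu
  cpu at 10 (size 2, align 2) → ends 12
  refcount at 12 (size 4, align 2) → ends 16
  pid at 16 (size 4, align 2) → ends 20
  state at 20 (size 1, align 1) → ends 21
  pad 1 to align 2 for start_time
  start_time at 22 (size 4, align 2) → ends 26
  prio at 26 (size 8, align 2) → ends 34
  total 34 bytes, alignment 2
40 − 34 = 6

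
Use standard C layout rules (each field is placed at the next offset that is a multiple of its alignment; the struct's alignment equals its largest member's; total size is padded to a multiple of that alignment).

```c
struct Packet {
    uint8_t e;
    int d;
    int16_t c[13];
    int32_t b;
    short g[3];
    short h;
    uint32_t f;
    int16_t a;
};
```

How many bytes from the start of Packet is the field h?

46

e at 0 (size 1, align 1) → ends 1
pad 3 to align 4 for d
d at 4 (size 4, align 4) → ends 8
c at 8 (size 26, align 2) → ends 34
pad 2 to align 4 for b
b at 36 (size 4, align 4) → ends 40
g at 40 (size 6, align 2) → ends 46
h at 46 (size 2, align 2) → ends 48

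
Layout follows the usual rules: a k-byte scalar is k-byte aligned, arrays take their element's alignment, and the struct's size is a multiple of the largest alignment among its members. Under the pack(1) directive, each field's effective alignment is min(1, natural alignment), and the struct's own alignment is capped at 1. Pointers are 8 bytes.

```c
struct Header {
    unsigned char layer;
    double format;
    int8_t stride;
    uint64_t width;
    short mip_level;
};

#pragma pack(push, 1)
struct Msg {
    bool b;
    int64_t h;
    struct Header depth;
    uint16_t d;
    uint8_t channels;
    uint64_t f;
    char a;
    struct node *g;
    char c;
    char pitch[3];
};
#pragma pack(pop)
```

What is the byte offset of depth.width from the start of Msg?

33

Header: @0: layer [1B, align 1] → 1; +7 pad (align 8); @8: format [8B, align 8] → 16; @16: stride [1B, align 1] → 17; +7 pad (align 8); @24: width [8B, align 8] → 32; @32: mip_level [2B, align 2] → 34; +6 tail pad (align 8); size 40, align 8
@0: b [1B, align 1] → 1
@1: h [8B, align 1] → 9
@9: depth [40B, align 1] → 49
within Header: width at 24
9 + 24 = 33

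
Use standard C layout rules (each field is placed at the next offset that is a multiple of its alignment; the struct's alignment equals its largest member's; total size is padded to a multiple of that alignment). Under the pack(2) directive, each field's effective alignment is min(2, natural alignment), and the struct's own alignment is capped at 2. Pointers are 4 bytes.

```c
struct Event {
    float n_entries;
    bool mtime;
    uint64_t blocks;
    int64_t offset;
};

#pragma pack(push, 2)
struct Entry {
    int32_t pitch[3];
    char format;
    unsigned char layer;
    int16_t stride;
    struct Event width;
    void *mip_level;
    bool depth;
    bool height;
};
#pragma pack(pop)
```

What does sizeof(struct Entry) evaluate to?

Event: n_entries at 0 (size 4, align 4) → ends 4; mtime at 4 (size 1, align 1) → ends 5; pad 3 to align 8 for blocks; blocks at 8 (size 8, align 8) → ends 16; offset at 16 (size 8, align 8) → ends 24; total 24 bytes, alignment 8
pitch at 0 (size 12, align 2) → ends 12
format at 12 (size 1, align 1) → ends 13
layer at 13 (size 1, align 1) → ends 14
stride at 14 (size 2, align 2) → ends 16
width at 16 (size 24, align 2) → ends 40
mip_level at 40 (size 4, align 2) → ends 44
depth at 44 (size 1, align 1) → ends 45
height at 45 (size 1, align 1) → ends 46
total 46 bytes, alignment 2

46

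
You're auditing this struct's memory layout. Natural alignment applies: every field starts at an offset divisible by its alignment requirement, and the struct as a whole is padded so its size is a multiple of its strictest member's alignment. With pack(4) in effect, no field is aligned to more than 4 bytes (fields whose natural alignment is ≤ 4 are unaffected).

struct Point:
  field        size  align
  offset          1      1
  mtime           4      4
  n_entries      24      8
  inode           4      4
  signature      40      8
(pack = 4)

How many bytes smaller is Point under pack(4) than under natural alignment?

natural layout:
  0..1  offset  (1B, 1-aligned)
  1..4  -- padding (3B)
  4..8  mtime  (4B, 4-aligned)
  8..32  n_entries  (24B, 8-aligned)
  32..36  inode  (4B, 4-aligned)
  36..40  -- padding (4B)
  40..80  signature  (40B, 8-aligned)
  sizeof = 80, alignof = 8
packed(4) layout:
  0..1  offset  (1B, 1-aligned)
  1..4  -- padding (3B)
  4..8  mtime  (4B, 4-aligned)
  8..32  n_entries  (24B, 4-aligned)
  32..36  inode  (4B, 4-aligned)
  36..76  signature  (40B, 4-aligned)
  sizeof = 76, alignof = 4
80 − 76 = 4

4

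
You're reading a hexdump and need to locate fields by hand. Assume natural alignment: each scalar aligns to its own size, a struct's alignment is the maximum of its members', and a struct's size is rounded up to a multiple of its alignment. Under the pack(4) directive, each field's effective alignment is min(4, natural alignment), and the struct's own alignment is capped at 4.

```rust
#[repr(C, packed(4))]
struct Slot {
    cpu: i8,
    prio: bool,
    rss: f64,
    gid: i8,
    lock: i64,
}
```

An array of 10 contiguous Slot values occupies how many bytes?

240

cpu at 0 (size 1, align 1) → ends 1
prio at 1 (size 1, align 1) → ends 2
pad 2 to align 4 for rss
rss at 4 (size 8, align 4) → ends 12
gid at 12 (size 1, align 1) → ends 13
pad 3 to align 4 for lock
lock at 16 (size 8, align 4) → ends 24
total 24 bytes, alignment 4
array of 10: 10 × 24 = 240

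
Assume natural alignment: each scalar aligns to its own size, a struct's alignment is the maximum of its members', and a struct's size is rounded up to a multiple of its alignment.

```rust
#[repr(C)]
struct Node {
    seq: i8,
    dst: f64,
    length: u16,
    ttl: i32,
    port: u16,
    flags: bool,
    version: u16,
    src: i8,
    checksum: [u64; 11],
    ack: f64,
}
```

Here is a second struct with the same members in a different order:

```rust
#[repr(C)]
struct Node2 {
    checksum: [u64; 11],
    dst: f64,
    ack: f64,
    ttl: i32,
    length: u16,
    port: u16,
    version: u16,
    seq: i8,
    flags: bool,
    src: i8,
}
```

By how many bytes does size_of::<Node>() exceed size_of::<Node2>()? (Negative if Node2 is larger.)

8

0..1  seq  (1B, 1-aligned)
1..8  -- padding (7B)
8..16  dst  (8B, 8-aligned)
16..18  length  (2B, 2-aligned)
18..20  -- padding (2B)
20..24  ttl  (4B, 4-aligned)
24..26  port  (2B, 2-aligned)
26..27  flags  (1B, 1-aligned)
27..28  -- padding (1B)
28..30  version  (2B, 2-aligned)
30..31  src  (1B, 1-aligned)
31..32  -- padding (1B)
32..120  checksum  (88B, 8-aligned)
120..128  ack  (8B, 8-aligned)
sizeof = 128, alignof = 8
— Node2 —
0..88  checksum  (88B, 8-aligned)
88..96  dst  (8B, 8-aligned)
96..104  ack  (8B, 8-aligned)
104..108  ttl  (4B, 4-aligned)
108..110  length  (2B, 2-aligned)
110..112  port  (2B, 2-aligned)
112..114  version  (2B, 2-aligned)
114..115  seq  (1B, 1-aligned)
115..116  flags  (1B, 1-aligned)
116..117  src  (1B, 1-aligned)
117..120  -- tail padding (3B)
sizeof = 120, alignof = 8
128 − 120 = 8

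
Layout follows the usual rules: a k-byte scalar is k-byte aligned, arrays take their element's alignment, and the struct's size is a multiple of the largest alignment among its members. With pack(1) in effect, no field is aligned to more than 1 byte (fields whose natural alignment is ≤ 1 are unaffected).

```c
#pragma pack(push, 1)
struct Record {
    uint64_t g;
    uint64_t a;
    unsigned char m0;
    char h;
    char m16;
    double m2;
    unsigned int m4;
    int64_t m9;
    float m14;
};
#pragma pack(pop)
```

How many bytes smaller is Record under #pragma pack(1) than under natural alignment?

natural layout:
  0..8  g  (8B, 8-aligned)
  8..16  a  (8B, 8-aligned)
  16..17  m0  (1B, 1-aligned)
  17..18  h  (1B, 1-aligned)
  18..19  m16  (1B, 1-aligned)
  19..24  -- padding (5B)
  24..32  m2  (8B, 8-aligned)
  32..36  m4  (4B, 4-aligned)
  36..40  -- padding (4B)
  40..48  m9  (8B, 8-aligned)
  48..52  m14  (4B, 4-aligned)
  52..56  -- tail padding (4B)
  sizeof = 56, alignof = 8
packed(1) layout:
  0..8  g  (8B, 1-aligned)
  8..16  a  (8B, 1-aligned)
  16..17  m0  (1B, 1-aligned)
  17..18  h  (1B, 1-aligned)
  18..19  m16  (1B, 1-aligned)
  19..27  m2  (8B, 1-aligned)
  27..31  m4  (4B, 1-aligned)
  31..39  m9  (8B, 1-aligned)
  39..43  m14  (4B, 1-aligned)
  sizeof = 43, alignof = 1
56 − 43 = 13

13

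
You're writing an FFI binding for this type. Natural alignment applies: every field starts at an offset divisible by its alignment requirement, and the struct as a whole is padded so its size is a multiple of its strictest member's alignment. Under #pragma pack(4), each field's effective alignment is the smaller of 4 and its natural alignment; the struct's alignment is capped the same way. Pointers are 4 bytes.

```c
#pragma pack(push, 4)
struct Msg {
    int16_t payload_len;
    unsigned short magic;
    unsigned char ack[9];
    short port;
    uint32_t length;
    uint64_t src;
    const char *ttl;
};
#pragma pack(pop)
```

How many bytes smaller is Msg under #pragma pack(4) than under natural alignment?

natural layout:
  payload_len at 0 (size 2, align 2) → ends 2
  magic at 2 (size 2, align 2) → ends 4
  ack at 4 (size 9, align 1) → ends 13
  pad 1 to align 2 for port
  port at 14 (size 2, align 2) → ends 16
  length at 16 (size 4, align 4) → ends 20
  pad 4 to align 8 for src
  src at 24 (size 8, align 8) → ends 32
  ttl at 32 (size 4, align 4) → ends 36
  tail pad 4 to reach multiple of 8
  total 40 bytes, alignment 8
packed(4) layout:
  payload_len at 0 (size 2, align 2) → ends 2
  magic at 2 (size 2, align 2) → ends 4
  ack at 4 (size 9, align 1) → ends 13
  pad 1 to align 2 for port
  port at 14 (size 2, align 2) → ends 16
  length at 16 (size 4, align 4) → ends 20
  src at 20 (size 8, align 4) → ends 28
  ttl at 28 (size 4, align 4) → ends 32
  total 32 bytes, alignment 4
40 − 32 = 8

8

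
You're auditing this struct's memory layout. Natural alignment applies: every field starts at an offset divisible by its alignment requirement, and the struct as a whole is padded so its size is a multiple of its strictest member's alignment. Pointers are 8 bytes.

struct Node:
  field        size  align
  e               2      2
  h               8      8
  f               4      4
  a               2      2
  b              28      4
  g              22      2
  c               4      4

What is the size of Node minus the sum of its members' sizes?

0..2  e  (2B, 2-aligned)
2..8  -- padding (6B)
8..16  h  (8B, 8-aligned)
16..20  f  (4B, 4-aligned)
20..22  a  (2B, 2-aligned)
22..24  -- padding (2B)
24..52  b  (28B, 4-aligned)
52..74  g  (22B, 2-aligned)
74..76  -- padding (2B)
76..80  c  (4B, 4-aligned)
sizeof = 80, alignof = 8
data bytes 70, size 80 → padding 10

10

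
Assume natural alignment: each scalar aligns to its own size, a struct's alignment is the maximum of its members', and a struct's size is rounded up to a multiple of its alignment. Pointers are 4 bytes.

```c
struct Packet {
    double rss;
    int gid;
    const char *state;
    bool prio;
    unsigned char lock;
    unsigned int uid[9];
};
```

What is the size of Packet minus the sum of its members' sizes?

rss at 0 (size 8, align 8) → ends 8
gid at 8 (size 4, align 4) → ends 12
state at 12 (size 4, align 4) → ends 16
prio at 16 (size 1, align 1) → ends 17
lock at 17 (size 1, align 1) → ends 18
pad 2 to align 4 for uid
uid at 20 (size 36, align 4) → ends 56
total 56 bytes, alignment 8
data bytes 54, size 56 → padding 2

2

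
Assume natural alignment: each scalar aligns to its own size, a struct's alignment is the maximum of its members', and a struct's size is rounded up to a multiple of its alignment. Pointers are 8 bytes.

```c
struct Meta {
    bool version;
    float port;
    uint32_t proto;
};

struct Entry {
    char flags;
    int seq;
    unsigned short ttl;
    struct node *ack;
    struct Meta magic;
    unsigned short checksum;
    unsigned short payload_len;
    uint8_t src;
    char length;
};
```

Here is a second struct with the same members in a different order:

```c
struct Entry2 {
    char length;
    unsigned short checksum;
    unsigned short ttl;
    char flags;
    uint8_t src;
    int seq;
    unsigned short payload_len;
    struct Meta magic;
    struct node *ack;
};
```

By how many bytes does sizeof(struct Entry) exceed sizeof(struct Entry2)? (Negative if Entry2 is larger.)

Meta: version at 0 (size 1, align 1) → ends 1; pad 3 to align 4 for port; port at 4 (size 4, align 4) → ends 8; proto at 8 (size 4, align 4) → ends 12; total 12 bytes, alignment 4
flags at 0 (size 1, align 1) → ends 1
pad 3 to align 4 for seq
seq at 4 (size 4, align 4) → ends 8
ttl at 8 (size 2, align 2) → ends 10
pad 6 to align 8 for ack
ack at 16 (size 8, align 8) → ends 24
magic at 24 (size 12, align 4) → ends 36
checksum at 36 (size 2, align 2) → ends 38
payload_len at 38 (size 2, align 2) → ends 40
src at 40 (size 1, align 1) → ends 41
length at 41 (size 1, align 1) → ends 42
tail pad 6 to reach multiple of 8
total 48 bytes, alignment 8
— Entry2 —
length at 0 (size 1, align 1) → ends 1
pad 1 to align 2 for checksum
checksum at 2 (size 2, align 2) → ends 4
ttl at 4 (size 2, align 2) → ends 6
flags at 6 (size 1, align 1) → ends 7
src at 7 (size 1, align 1) → ends 8
seq at 8 (size 4, align 4) → ends 12
payload_len at 12 (size 2, align 2) → ends 14
pad 2 to align 4 for magic
magic at 16 (size 12, align 4) → ends 28
pad 4 to align 8 for ack
ack at 32 (size 8, align 8) → ends 40
total 40 bytes, alignment 8
48 − 40 = 8

8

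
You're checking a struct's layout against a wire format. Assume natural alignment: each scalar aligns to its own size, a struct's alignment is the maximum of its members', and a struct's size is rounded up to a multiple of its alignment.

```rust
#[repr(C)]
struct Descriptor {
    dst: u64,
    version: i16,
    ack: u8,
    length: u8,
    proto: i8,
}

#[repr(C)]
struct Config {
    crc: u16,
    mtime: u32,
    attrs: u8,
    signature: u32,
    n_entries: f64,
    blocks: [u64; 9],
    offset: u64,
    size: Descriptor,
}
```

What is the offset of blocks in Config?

Descriptor: @0: dst [8B, align 8] → 8; @8: version [2B, align 2] → 10; @10: ack [1B, align 1] → 11; @11: length [1B, align 1] → 12; @12: proto [1B, align 1] → 13; +3 tail pad (align 8); size 16, align 8
@0: crc [2B, align 2] → 2
+2 pad (align 4)
@4: mtime [4B, align 4] → 8
@8: attrs [1B, align 1] → 9
+3 pad (align 4)
@12: signature [4B, align 4] → 16
@16: n_entries [8B, align 8] → 24
@24: blocks [72B, align 8] → 96

24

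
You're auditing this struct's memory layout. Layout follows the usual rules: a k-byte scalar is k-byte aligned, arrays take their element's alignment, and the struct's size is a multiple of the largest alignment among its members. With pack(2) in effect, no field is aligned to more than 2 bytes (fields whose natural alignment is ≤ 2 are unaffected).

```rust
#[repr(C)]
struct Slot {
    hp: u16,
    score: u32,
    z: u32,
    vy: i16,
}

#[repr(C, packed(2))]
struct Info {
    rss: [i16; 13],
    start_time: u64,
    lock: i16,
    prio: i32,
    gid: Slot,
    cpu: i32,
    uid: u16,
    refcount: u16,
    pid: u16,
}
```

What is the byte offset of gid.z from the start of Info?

48

Slot: 0..2  hp  (2B, 2-aligned); 2..4  -- padding (2B); 4..8  score  (4B, 4-aligned); 8..12  z  (4B, 4-aligned); 12..14  vy  (2B, 2-aligned); 14..16  -- tail padding (2B); sizeof = 16, alignof = 4
0..26  rss  (26B, 2-aligned)
26..34  start_time  (8B, 2-aligned)
34..36  lock  (2B, 2-aligned)
36..40  prio  (4B, 2-aligned)
40..56  gid  (16B, 2-aligned)
within Slot: z at 8
40 + 8 = 48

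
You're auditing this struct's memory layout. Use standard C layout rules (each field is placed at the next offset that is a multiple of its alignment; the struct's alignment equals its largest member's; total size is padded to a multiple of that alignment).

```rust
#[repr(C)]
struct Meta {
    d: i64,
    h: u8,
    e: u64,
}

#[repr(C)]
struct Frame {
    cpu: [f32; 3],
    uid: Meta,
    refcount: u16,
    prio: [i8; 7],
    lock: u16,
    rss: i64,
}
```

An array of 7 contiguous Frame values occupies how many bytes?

448

Meta: @0: d [8B, align 8] → 8; @8: h [1B, align 1] → 9; +7 pad (align 8); @16: e [8B, align 8] → 24; size 24, align 8
@0: cpu [12B, align 4] → 12
+4 pad (align 8)
@16: uid [24B, align 8] → 40
@40: refcount [2B, align 2] → 42
@42: prio [7B, align 1] → 49
+1 pad (align 2)
@50: lock [2B, align 2] → 52
+4 pad (align 8)
@56: rss [8B, align 8] → 64
size 64, align 8
array of 7: 7 × 64 = 448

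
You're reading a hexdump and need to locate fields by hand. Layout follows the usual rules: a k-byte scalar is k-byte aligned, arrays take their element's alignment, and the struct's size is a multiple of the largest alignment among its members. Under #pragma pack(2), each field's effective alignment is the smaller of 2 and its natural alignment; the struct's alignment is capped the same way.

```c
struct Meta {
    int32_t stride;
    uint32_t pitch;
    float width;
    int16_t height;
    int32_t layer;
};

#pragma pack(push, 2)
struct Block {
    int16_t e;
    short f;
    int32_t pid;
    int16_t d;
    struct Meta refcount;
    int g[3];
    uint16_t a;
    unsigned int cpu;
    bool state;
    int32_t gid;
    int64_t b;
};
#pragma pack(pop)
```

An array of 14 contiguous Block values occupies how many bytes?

Meta: stride at 0 (size 4, align 4) → ends 4; pitch at 4 (size 4, align 4) → ends 8; width at 8 (size 4, align 4) → ends 12; height at 12 (size 2, align 2) → ends 14; pad 2 to align 4 for layer; layer at 16 (size 4, align 4) → ends 20; total 20 bytes, alignment 4
e at 0 (size 2, align 2) → ends 2
f at 2 (size 2, align 2) → ends 4
pid at 4 (size 4, align 2) → ends 8
d at 8 (size 2, align 2) → ends 10
refcount at 10 (size 20, align 2) → ends 30
g at 30 (size 12, align 2) → ends 42
a at 42 (size 2, align 2) → ends 44
cpu at 44 (size 4, align 2) → ends 48
state at 48 (size 1, align 1) → ends 49
pad 1 to align 2 for gid
gid at 50 (size 4, align 2) → ends 54
b at 54 (size 8, align 2) → ends 62
total 62 bytes, alignment 2
array of 14: 14 × 62 = 868

868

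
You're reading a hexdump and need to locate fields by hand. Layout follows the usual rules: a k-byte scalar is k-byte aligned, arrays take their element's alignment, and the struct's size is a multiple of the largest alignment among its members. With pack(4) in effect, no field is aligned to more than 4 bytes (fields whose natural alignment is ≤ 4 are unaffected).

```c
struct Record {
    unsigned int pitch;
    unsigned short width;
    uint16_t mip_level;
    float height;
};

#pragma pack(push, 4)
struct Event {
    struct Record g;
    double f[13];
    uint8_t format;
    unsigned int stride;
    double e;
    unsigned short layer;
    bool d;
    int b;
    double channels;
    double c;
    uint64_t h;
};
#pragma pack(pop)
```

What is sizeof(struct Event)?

164

Record: 0..4  pitch  (4B, 4-aligned); 4..6  width  (2B, 2-aligned); 6..8  mip_level  (2B, 2-aligned); 8..12  height  (4B, 4-aligned); sizeof = 12, alignof = 4
0..12  g  (12B, 4-aligned)
12..116  f  (104B, 4-aligned)
116..117  format  (1B, 1-aligned)
117..120  -- padding (3B)
120..124  stride  (4B, 4-aligned)
124..132  e  (8B, 4-aligned)
132..134  layer  (2B, 2-aligned)
134..135  d  (1B, 1-aligned)
135..136  -- padding (1B)
136..140  b  (4B, 4-aligned)
140..148  channels  (8B, 4-aligned)
148..156  c  (8B, 4-aligned)
156..164  h  (8B, 4-aligned)
sizeof = 164, alignof = 4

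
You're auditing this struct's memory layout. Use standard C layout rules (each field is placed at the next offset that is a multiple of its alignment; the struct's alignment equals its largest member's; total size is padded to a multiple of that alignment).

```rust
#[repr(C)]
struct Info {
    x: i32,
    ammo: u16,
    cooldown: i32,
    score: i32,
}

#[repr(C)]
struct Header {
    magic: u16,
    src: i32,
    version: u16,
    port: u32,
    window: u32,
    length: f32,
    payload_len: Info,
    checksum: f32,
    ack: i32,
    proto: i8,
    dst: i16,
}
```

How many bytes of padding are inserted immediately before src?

Info: x at 0 (size 4, align 4) → ends 4; ammo at 4 (size 2, align 2) → ends 6; pad 2 to align 4 for cooldown; cooldown at 8 (size 4, align 4) → ends 12; score at 12 (size 4, align 4) → ends 16; total 16 bytes, alignment 4
magic at 0 (size 2, align 2) → ends 2
pad 2 to align 4 for src
src at 4 (size 4, align 4) → ends 8

2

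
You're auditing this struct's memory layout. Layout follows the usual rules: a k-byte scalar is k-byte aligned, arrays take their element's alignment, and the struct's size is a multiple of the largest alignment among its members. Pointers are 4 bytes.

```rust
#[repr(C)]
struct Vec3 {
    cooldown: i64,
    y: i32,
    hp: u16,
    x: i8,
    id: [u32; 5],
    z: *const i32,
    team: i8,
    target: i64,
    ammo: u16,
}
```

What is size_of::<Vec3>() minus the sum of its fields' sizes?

14

@0: cooldown [8B, align 8] → 8
@8: y [4B, align 4] → 12
@12: hp [2B, align 2] → 14
@14: x [1B, align 1] → 15
+1 pad (align 4)
@16: id [20B, align 4] → 36
@36: z [4B, align 4] → 40
@40: team [1B, align 1] → 41
+7 pad (align 8)
@48: target [8B, align 8] → 56
@56: ammo [2B, align 2] → 58
+6 tail pad (align 8)
size 64, align 8
data bytes 50, size 64 → padding 14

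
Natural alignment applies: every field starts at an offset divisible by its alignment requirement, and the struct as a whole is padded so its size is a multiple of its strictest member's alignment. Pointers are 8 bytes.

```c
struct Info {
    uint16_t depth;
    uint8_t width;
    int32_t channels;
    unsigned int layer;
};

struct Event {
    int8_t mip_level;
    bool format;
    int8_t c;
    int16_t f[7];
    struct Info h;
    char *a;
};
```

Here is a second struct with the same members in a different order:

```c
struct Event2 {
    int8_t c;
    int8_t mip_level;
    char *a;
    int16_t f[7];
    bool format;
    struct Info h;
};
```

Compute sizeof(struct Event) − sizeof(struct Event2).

Info: @0: depth [2B, align 2] → 2; @2: width [1B, align 1] → 3; +1 pad (align 4); @4: channels [4B, align 4] → 8; @8: layer [4B, align 4] → 12; size 12, align 4
@0: mip_level [1B, align 1] → 1
@1: format [1B, align 1] → 2
@2: c [1B, align 1] → 3
+1 pad (align 2)
@4: f [14B, align 2] → 18
+2 pad (align 4)
@20: h [12B, align 4] → 32
@32: a [8B, align 8] → 40
size 40, align 8
— Event2 —
@0: c [1B, align 1] → 1
@1: mip_level [1B, align 1] → 2
+6 pad (align 8)
@8: a [8B, align 8] → 16
@16: f [14B, align 2] → 30
@30: format [1B, align 1] → 31
+1 pad (align 4)
@32: h [12B, align 4] → 44
+4 tail pad (align 8)
size 48, align 8
40 − 48 = -8

-8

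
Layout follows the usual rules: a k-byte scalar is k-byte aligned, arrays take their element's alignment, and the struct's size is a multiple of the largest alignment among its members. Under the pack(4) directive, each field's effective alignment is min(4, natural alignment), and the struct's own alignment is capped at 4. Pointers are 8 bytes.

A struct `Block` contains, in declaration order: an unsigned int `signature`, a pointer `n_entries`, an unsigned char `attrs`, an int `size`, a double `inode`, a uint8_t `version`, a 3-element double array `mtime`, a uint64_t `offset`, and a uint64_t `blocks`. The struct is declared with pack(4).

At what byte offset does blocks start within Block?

64

0..4  signature  (4B, 4-aligned)
4..12  n_entries  (8B, 4-aligned)
12..13  attrs  (1B, 1-aligned)
13..16  -- padding (3B)
16..20  size  (4B, 4-aligned)
20..28  inode  (8B, 4-aligned)
28..29  version  (1B, 1-aligned)
29..32  -- padding (3B)
32..56  mtime  (24B, 4-aligned)
56..64  offset  (8B, 4-aligned)
64..72  blocks  (8B, 4-aligned)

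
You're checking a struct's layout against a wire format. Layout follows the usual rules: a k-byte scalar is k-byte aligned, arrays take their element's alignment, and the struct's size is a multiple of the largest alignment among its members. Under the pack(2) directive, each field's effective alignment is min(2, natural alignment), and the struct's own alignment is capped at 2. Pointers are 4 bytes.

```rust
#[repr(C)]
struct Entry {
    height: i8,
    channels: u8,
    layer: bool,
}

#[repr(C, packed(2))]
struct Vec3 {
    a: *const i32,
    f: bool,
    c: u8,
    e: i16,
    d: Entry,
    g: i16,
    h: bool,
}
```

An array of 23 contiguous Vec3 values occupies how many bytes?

368

Entry: 0..1  height  (1B, 1-aligned); 1..2  channels  (1B, 1-aligned); 2..3  layer  (1B, 1-aligned); sizeof = 3, alignof = 1
0..4  a  (4B, 2-aligned)
4..5  f  (1B, 1-aligned)
5..6  c  (1B, 1-aligned)
6..8  e  (2B, 2-aligned)
8..11  d  (3B, 1-aligned)
11..12  -- padding (1B)
12..14  g  (2B, 2-aligned)
14..15  h  (1B, 1-aligned)
15..16  -- tail padding (1B)
sizeof = 16, alignof = 2
array of 23: 23 × 16 = 368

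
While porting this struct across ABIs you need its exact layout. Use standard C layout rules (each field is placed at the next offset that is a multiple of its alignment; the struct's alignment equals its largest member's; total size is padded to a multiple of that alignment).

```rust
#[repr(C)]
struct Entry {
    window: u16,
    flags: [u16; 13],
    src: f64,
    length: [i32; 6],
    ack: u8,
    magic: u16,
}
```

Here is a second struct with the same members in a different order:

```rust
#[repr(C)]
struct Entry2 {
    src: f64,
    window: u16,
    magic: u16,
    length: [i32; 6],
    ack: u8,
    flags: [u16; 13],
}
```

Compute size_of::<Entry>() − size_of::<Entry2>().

@0: window [2B, align 2] → 2
@2: flags [26B, align 2] → 28
+4 pad (align 8)
@32: src [8B, align 8] → 40
@40: length [24B, align 4] → 64
@64: ack [1B, align 1] → 65
+1 pad (align 2)
@66: magic [2B, align 2] → 68
+4 tail pad (align 8)
size 72, align 8
— Entry2 —
@0: src [8B, align 8] → 8
@8: window [2B, align 2] → 10
@10: magic [2B, align 2] → 12
@12: length [24B, align 4] → 36
@36: ack [1B, align 1] → 37
+1 pad (align 2)
@38: flags [26B, align 2] → 64
size 64, align 8
72 − 64 = 8

8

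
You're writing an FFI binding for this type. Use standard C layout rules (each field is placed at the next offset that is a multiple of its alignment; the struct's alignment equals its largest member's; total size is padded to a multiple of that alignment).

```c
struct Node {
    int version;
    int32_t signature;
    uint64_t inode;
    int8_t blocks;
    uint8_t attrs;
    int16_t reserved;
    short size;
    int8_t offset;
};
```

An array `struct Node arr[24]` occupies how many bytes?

version at 0 (size 4, align 4) → ends 4
signature at 4 (size 4, align 4) → ends 8
inode at 8 (size 8, align 8) → ends 16
blocks at 16 (size 1, align 1) → ends 17
attrs at 17 (size 1, align 1) → ends 18
reserved at 18 (size 2, align 2) → ends 20
size at 20 (size 2, align 2) → ends 22
offset at 22 (size 1, align 1) → ends 23
tail pad 1 to reach multiple of 8
total 24 bytes, alignment 8
array of 24: 24 × 24 = 576

576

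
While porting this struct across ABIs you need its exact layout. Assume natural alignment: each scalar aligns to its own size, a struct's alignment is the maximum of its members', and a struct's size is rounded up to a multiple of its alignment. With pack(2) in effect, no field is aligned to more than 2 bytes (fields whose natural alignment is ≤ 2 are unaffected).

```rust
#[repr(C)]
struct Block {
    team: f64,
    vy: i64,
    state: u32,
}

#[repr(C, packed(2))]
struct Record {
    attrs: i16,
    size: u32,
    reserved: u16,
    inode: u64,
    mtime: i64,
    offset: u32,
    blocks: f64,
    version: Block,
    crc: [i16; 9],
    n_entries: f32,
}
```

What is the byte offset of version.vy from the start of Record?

44

Block: 0..8  team  (8B, 8-aligned); 8..16  vy  (8B, 8-aligned); 16..20  state  (4B, 4-aligned); 20..24  -- tail padding (4B); sizeof = 24, alignof = 8
0..2  attrs  (2B, 2-aligned)
2..6  size  (4B, 2-aligned)
6..8  reserved  (2B, 2-aligned)
8..16  inode  (8B, 2-aligned)
16..24  mtime  (8B, 2-aligned)
24..28  offset  (4B, 2-aligned)
28..36  blocks  (8B, 2-aligned)
36..60  version  (24B, 2-aligned)
within Block: vy at 8
36 + 8 = 44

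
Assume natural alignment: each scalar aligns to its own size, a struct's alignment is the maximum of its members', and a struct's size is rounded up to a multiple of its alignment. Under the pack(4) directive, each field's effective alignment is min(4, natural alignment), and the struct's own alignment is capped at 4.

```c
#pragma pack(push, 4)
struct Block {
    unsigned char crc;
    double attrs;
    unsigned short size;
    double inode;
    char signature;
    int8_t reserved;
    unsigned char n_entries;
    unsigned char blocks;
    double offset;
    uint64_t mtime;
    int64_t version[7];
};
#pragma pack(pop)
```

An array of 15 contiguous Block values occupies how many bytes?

0..1  crc  (1B, 1-aligned)
1..4  -- padding (3B)
4..12  attrs  (8B, 4-aligned)
12..14  size  (2B, 2-aligned)
14..16  -- padding (2B)
16..24  inode  (8B, 4-aligned)
24..25  signature  (1B, 1-aligned)
25..26  reserved  (1B, 1-aligned)
26..27  n_entries  (1B, 1-aligned)
27..28  blocks  (1B, 1-aligned)
28..36  offset  (8B, 4-aligned)
36..44  mtime  (8B, 4-aligned)
44..100  version  (56B, 4-aligned)
sizeof = 100, alignof = 4
array of 15: 15 × 100 = 1500

1500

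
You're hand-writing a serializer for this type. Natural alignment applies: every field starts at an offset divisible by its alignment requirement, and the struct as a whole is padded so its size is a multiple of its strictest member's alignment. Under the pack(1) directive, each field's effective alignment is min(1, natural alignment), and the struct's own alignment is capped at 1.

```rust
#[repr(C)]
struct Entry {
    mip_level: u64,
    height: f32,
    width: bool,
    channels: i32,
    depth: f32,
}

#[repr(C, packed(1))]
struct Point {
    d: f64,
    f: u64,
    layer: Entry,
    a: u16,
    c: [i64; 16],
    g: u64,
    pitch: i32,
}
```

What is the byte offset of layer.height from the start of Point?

Entry: @0: mip_level [8B, align 8] → 8; @8: height [4B, align 4] → 12; @12: width [1B, align 1] → 13; +3 pad (align 4); @16: channels [4B, align 4] → 20; @20: depth [4B, align 4] → 24; size 24, align 8
@0: d [8B, align 1] → 8
@8: f [8B, align 1] → 16
@16: layer [24B, align 1] → 40
within Entry: height at 8
16 + 8 = 24

24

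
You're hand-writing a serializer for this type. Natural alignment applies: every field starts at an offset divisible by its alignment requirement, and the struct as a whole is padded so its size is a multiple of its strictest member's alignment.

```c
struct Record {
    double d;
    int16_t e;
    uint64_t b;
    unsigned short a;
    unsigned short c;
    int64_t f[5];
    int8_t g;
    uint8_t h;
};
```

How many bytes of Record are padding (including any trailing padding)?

0..8  d  (8B, 8-aligned)
8..10  e  (2B, 2-aligned)
10..16  -- padding (6B)
16..24  b  (8B, 8-aligned)
24..26  a  (2B, 2-aligned)
26..28  c  (2B, 2-aligned)
28..32  -- padding (4B)
32..72  f  (40B, 8-aligned)
72..73  g  (1B, 1-aligned)
73..74  h  (1B, 1-aligned)
74..80  -- tail padding (6B)
sizeof = 80, alignof = 8
data bytes 64, size 80 → padding 16

16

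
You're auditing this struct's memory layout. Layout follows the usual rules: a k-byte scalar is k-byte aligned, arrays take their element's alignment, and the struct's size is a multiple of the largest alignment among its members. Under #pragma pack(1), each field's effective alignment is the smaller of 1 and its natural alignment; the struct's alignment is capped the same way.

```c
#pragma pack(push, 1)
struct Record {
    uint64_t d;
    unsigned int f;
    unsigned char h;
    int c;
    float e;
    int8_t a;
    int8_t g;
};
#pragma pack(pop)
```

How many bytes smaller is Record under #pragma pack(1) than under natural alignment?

9

natural layout:
  d at 0 (size 8, align 8) → ends 8
  f at 8 (size 4, align 4) → ends 12
  h at 12 (size 1, align 1) → ends 13
  pad 3 to align 4 for c
  c at 16 (size 4, align 4) → ends 20
  e at 20 (size 4, align 4) → ends 24
  a at 24 (size 1, align 1) → ends 25
  g at 25 (size 1, align 1) → ends 26
  tail pad 6 to reach multiple of 8
  total 32 bytes, alignment 8
packed(1) layout:
  d at 0 (size 8, align 1) → ends 8
  f at 8 (size 4, align 1) → ends 12
  h at 12 (size 1, align 1) → ends 13
  c at 13 (size 4, align 1) → ends 17
  e at 17 (size 4, align 1) → ends 21
  a at 21 (size 1, align 1) → ends 22
  g at 22 (size 1, align 1) → ends 23
  total 23 bytes, alignment 1
32 − 23 = 9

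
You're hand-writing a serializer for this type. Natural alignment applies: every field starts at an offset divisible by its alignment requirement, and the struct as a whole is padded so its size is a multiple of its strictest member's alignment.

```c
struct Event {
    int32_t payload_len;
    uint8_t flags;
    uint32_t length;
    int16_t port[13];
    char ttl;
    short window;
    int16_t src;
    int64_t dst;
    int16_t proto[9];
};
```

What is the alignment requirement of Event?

8

member alignments: payload_len=4, flags=1, length=4, port=2, ttl=1, window=2, src=2, dst=8, proto=2
max = 8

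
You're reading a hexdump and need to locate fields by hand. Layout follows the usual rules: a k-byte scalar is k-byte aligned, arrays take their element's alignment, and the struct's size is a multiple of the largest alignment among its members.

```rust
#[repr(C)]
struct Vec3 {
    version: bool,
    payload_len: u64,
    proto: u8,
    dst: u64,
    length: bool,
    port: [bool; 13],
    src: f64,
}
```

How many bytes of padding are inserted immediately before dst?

0..1  version  (1B, 1-aligned)
1..8  -- padding (7B)
8..16  payload_len  (8B, 8-aligned)
16..17  proto  (1B, 1-aligned)
17..24  -- padding (7B)
24..32  dst  (8B, 8-aligned)

7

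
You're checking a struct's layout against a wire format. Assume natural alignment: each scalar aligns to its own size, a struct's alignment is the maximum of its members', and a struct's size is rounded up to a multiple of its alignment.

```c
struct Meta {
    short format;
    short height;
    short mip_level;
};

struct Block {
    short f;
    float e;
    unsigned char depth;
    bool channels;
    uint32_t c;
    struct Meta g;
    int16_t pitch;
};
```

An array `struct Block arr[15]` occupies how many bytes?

Meta: format at 0 (size 2, align 2) → ends 2; height at 2 (size 2, align 2) → ends 4; mip_level at 4 (size 2, align 2) → ends 6; total 6 bytes, alignment 2
f at 0 (size 2, align 2) → ends 2
pad 2 to align 4 for e
e at 4 (size 4, align 4) → ends 8
depth at 8 (size 1, align 1) → ends 9
channels at 9 (size 1, align 1) → ends 10
pad 2 to align 4 for c
c at 12 (size 4, align 4) → ends 16
g at 16 (size 6, align 2) → ends 22
pitch at 22 (size 2, align 2) → ends 24
total 24 bytes, alignment 4
array of 15: 15 × 24 = 360

360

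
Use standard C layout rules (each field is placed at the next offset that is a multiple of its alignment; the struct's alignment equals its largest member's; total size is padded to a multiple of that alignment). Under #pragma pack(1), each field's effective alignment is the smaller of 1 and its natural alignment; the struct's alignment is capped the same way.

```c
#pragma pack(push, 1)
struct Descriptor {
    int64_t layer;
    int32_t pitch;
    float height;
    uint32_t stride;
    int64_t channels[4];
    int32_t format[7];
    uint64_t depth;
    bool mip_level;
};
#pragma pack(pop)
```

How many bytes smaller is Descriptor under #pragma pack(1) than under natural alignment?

15

natural layout:
  layer at 0 (size 8, align 8) → ends 8
  pitch at 8 (size 4, align 4) → ends 12
  height at 12 (size 4, align 4) → ends 16
  stride at 16 (size 4, align 4) → ends 20
  pad 4 to align 8 for channels
  channels at 24 (size 32, align 8) → ends 56
  format at 56 (size 28, align 4) → ends 84
  pad 4 to align 8 for depth
  depth at 88 (size 8, align 8) → ends 96
  mip_level at 96 (size 1, align 1) → ends 97
  tail pad 7 to reach multiple of 8
  total 104 bytes, alignment 8
packed(1) layout:
  layer at 0 (size 8, align 1) → ends 8
  pitch at 8 (size 4, align 1) → ends 12
  height at 12 (size 4, align 1) → ends 16
  stride at 16 (size 4, align 1) → ends 20
  channels at 20 (size 32, align 1) → ends 52
  format at 52 (size 28, align 1) → ends 80
  depth at 80 (size 8, align 1) → ends 88
  mip_level at 88 (size 1, align 1) → ends 89
  total 89 bytes, alignment 1
104 − 89 = 15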